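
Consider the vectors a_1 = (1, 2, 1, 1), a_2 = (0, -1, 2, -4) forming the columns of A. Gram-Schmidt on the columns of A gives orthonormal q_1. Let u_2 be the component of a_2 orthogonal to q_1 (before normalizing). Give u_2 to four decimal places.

u_2 = (0.5714, 0.1429, 2.5714, -3.4286)

a_1 = (1, 2, 1, 1); ‖a_1‖ = 2.6458, so q_1 = (0.3780, 0.7559, 0.3780, 0.3780).
q_1·a_2 = 0.3780·0 + 0.7559·(-1) + 0.3780·2 + 0.3780·(-4) = -1.5119.
u_2 = a_2 + 1.5119·q_1 = (0.5714, 0.1429, 2.5714, -3.4286).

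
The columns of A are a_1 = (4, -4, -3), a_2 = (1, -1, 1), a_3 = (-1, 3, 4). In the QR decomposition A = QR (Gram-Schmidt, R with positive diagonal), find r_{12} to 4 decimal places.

r_{12} = 0.7809

e_1 = a_1/‖a_1‖ = (4, -4, -3)/6.4031 = (0.6247, -0.6247, -0.4685).
r_{12} = e_1·a_2 = 0.7809.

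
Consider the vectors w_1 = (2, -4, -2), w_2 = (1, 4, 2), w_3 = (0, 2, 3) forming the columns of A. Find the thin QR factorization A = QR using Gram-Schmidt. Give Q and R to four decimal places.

w_1 = (2, -4, -2); ‖w_1‖ = 4.8990, so q_1 = (0.4082, -0.8165, -0.4082).
q_1·w_2 = 0.4082·1 + (-0.8165)·4 + (-0.4082)·2 = -3.6742.
u_2 = w_2 + 3.6742·q_1 = (2.5000, 1.0000, 0.5000).
‖u_2‖ = 2.7386, so q_2 = (0.9129, 0.3651, 0.1826).
q_1·w_3 = 0.4082·0 + (-0.8165)·2 + (-0.4082)·3 = -2.8577; q_2·w_3 = 0.9129·0 + 0.3651·2 + 0.1826·3 = 1.2780.
u_3 = w_3 + 2.8577·q_1 − 1.2780·q_2 = (0.0000, -0.8000, 1.6000).
‖u_3‖ = 1.7889, so q_3 = (0.0000, -0.4472, 0.8944).

Q = [[0.4082, 0.9129, 0.0000], [-0.8165, 0.3651, -0.4472], [-0.4082, 0.1826, 0.8944]], R = [[4.8990, -3.6742, -2.8577], [0.0000, 2.7386, 1.2780], [0.0000, 0.0000, 1.7889]]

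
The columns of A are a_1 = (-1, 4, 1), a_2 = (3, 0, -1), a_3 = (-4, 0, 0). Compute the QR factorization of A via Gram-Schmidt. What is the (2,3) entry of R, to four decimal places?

e_1 = a_1/‖a_1‖ = (-1, 4, 1)/4.2426 = (-0.2357, 0.9428, 0.2357).
r_{12} = e_1·a_2 = -0.9428.
u_2 = a_2 + 0.9428·e_1 = (2.7778, 0.8889, -0.7778).
‖u_2‖ = 3.0185, so e_2 = (0.9203, 0.2945, -0.2577).
r_{23} = e_2·a_3 = -3.6811.

r_{23} = -3.6811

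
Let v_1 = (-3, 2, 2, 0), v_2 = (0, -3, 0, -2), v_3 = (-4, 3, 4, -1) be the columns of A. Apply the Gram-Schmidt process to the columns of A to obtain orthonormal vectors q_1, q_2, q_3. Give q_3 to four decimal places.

q_3 = (0.5963, 0.2981, 0.5963, -0.4472)

v_1 = (-3, 2, 2, 0); ‖v_1‖ = 4.1231, so q_1 = (-0.7276, 0.4851, 0.4851, 0.0000).
q_1·v_2 = (-0.7276)·0 + 0.4851·(-3) + 0.4851·0 + 0.0000·(-2) = -1.4552.
u_2 = v_2 + 1.4552·q_1 = (-1.0588, -2.2941, 0.7059, -2.0000).
‖u_2‖ = 3.2988, so q_2 = (-0.3210, -0.6954, 0.2140, -0.6063).
q_1·v_3 = (-0.7276)·(-4) + 0.4851·3 + 0.4851·4 + 0.0000·(-1) = 6.3059; q_2·v_3 = (-0.3210)·(-4) + (-0.6954)·3 + 0.2140·4 + (-0.6063)·(-1) = 0.6598.
u_3 = v_3 − 6.3059·q_1 − 0.6598·q_2 = (0.8000, 0.4000, 0.8000, -0.6000).
‖u_3‖ = 1.3416, so q_3 = (0.5963, 0.2981, 0.5963, -0.4472).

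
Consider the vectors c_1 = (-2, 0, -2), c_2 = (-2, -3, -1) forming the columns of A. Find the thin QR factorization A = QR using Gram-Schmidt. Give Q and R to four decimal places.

c_1 = (-2, 0, -2); ‖c_1‖ = 2.8284, so e_1 = (-0.7071, 0.0000, -0.7071).
e_1·c_2 = (-0.7071)·(-2) + 0.0000·(-3) + (-0.7071)·(-1) = 2.1213.
u_2 = c_2 − 2.1213·e_1 = (-0.5000, -3.0000, 0.5000).
‖u_2‖ = 3.0822, so e_2 = (-0.1622, -0.9733, 0.1622).

Q = [[-0.7071, -0.1622], [0.0000, -0.9733], [-0.7071, 0.1622]], R = [[2.8284, 2.1213], [0.0000, 3.0822]]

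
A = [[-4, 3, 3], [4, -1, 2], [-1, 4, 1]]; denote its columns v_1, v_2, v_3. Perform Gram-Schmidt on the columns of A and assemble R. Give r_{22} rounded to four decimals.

v_1 = (-4, 4, -1); ‖v_1‖ = 5.7446, so q_1 = (-0.6963, 0.6963, -0.1741).
q_1·v_2 = (-0.6963)·3 + 0.6963·(-1) + (-0.1741)·4 = -3.4816.
u_2 = v_2 + 3.4816·q_1 = (0.5758, 1.4242, 3.3939).
r_{22} = ‖u_2‖ = 3.7254.

r_{22} = 3.7254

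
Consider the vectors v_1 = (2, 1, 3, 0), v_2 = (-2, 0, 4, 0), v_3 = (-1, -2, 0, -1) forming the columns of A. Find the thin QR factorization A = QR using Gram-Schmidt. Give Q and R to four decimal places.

Q = [[0.5345, -0.8001, 0.2321], [0.2673, -0.1455, -0.8124], [0.8018, 0.5819, 0.1161], [0.0000, 0.0000, -0.5222]], R = [[3.7417, 2.1381, -1.0690], [0.0000, 3.9279, 1.0911], [0.0000, 0.0000, 1.9149]]

q_1 = v_1/‖v_1‖ = (2, 1, 3, 0)/3.7417 = (0.5345, 0.2673, 0.8018, 0.0000).
r_{12} = q_1·v_2 = 2.1381.
u_2 = v_2 − 2.1381·q_1 = (-3.1429, -0.5714, 2.2857, 0.0000).
‖u_2‖ = 3.9279, so q_2 = (-0.8001, -0.1455, 0.5819, 0.0000).
r_{13} = q_1·v_3 = -1.0690; r_{23} = q_2·v_3 = 1.0911.
u_3 = v_3 + 1.0690·q_1 − 1.0911·q_2 = (0.4444, -1.5556, 0.2222, -1.0000).
‖u_3‖ = 1.9149, so q_3 = (0.2321, -0.8124, 0.1161, -0.5222).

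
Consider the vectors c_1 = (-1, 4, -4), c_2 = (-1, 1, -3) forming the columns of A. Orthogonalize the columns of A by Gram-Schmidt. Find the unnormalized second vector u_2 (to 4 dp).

u_2 = (-0.4848, -1.0606, -0.9394)

q_1 = c_1/‖c_1‖ = (-1, 4, -4)/5.7446 = (-0.1741, 0.6963, -0.6963).
r_{12} = q_1·c_2 = 2.9593.
u_2 = c_2 − 2.9593·q_1 = (-0.4848, -1.0606, -0.9394).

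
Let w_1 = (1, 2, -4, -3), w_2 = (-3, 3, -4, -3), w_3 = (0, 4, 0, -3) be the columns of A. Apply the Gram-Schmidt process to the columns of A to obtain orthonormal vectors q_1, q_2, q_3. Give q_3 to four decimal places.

q_3 = (0.1697, 0.6787, 0.6319, -0.3335)

w_1 = (1, 2, -4, -3); ‖w_1‖ = 5.4772, so q_1 = (0.1826, 0.3651, -0.7303, -0.5477).
q_1·w_2 = 0.1826·(-3) + 0.3651·3 + (-0.7303)·(-4) + (-0.5477)·(-3) = 5.1121.
u_2 = w_2 − 5.1121·q_1 = (-3.9333, 1.1333, -0.2667, -0.2000).
‖u_2‖ = 4.1069, so q_2 = (-0.9577, 0.2760, -0.0649, -0.0487).
q_1·w_3 = 0.1826·0 + 0.3651·4 + (-0.7303)·0 + (-0.5477)·(-3) = 3.1038; q_2·w_3 = (-0.9577)·0 + 0.2760·4 + (-0.0649)·0 + (-0.0487)·(-3) = 1.2499.
u_3 = w_3 − 3.1038·q_1 − 1.2499·q_2 = (0.6304, 2.5217, 2.3478, -1.2391).
‖u_3‖ = 3.7154, so q_3 = (0.1697, 0.6787, 0.6319, -0.3335).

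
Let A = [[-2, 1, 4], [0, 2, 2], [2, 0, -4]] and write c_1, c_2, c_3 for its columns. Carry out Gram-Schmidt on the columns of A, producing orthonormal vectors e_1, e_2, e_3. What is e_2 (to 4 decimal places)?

e_2 = (0.2357, 0.9428, 0.2357)

c_1 = (-2, 0, 2); ‖c_1‖ = 2.8284, so e_1 = (-0.7071, 0.0000, 0.7071).
e_1·c_2 = (-0.7071)·1 + 0.0000·2 + 0.7071·0 = -0.7071.
u_2 = c_2 + 0.7071·e_1 = (0.5000, 2.0000, 0.5000).
‖u_2‖ = 2.1213, so e_2 = (0.2357, 0.9428, 0.2357).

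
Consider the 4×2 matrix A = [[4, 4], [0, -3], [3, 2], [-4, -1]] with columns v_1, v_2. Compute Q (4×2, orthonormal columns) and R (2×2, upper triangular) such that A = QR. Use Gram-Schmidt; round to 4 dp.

Q = [[0.6247, 0.3981], [0.0000, -0.8161], [0.4685, 0.0265], [-0.6247, 0.4180]], R = [[6.4031, 4.0605], [0.0000, 3.6759]]

v_1 = (4, 0, 3, -4); ‖v_1‖ = 6.4031, so q_1 = (0.6247, 0.0000, 0.4685, -0.6247).
q_1·v_2 = 0.6247·4 + 0.0000·(-3) + 0.4685·2 + (-0.6247)·(-1) = 4.0605.
u_2 = v_2 − 4.0605·q_1 = (1.4634, -3.0000, 0.0976, 1.5366).
‖u_2‖ = 3.6759, so q_2 = (0.3981, -0.8161, 0.0265, 0.4180).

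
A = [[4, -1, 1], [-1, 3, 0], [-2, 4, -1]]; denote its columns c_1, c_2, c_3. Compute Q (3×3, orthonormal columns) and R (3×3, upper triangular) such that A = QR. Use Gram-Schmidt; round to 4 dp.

c_1 = (4, -1, -2); ‖c_1‖ = 4.5826, so e_1 = (0.8729, -0.2182, -0.4364).
e_1·c_2 = 0.8729·(-1) + (-0.2182)·3 + (-0.4364)·4 = -3.2733.
u_2 = c_2 + 3.2733·e_1 = (1.8571, 2.2857, 2.5714).
‖u_2‖ = 3.9097, so e_2 = (0.4750, 0.5846, 0.6577).
e_1·c_3 = 0.8729·1 + (-0.2182)·0 + (-0.4364)·(-1) = 1.3093; e_2·c_3 = 0.4750·1 + 0.5846·0 + 0.6577·(-1) = -0.1827.
u_3 = c_3 − 1.3093·e_1 + 0.1827·e_2 = (-0.0561, 0.3925, -0.3084).
‖u_3‖ = 0.5023, so e_3 = (-0.1116, 0.7814, -0.6140).

Q = [[0.8729, 0.4750, -0.1116], [-0.2182, 0.5846, 0.7814], [-0.4364, 0.6577, -0.6140]], R = [[4.5826, -3.2733, 1.3093], [0.0000, 3.9097, -0.1827], [0.0000, 0.0000, 0.5023]]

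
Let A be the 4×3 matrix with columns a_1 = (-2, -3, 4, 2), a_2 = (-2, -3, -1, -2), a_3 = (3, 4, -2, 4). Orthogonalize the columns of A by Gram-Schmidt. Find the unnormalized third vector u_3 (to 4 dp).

u_3 = (-0.1845, -0.7768, -1.7996, 2.2496)

e_1 = a_1/‖a_1‖ = (-2, -3, 4, 2)/5.7446 = (-0.3482, -0.5222, 0.6963, 0.3482).
r_{12} = e_1·a_2 = 0.8704.
u_2 = a_2 − 0.8704·e_1 = (-1.6970, -2.5455, -1.6061, -2.3030).
‖u_2‖ = 4.1524, so e_2 = (-0.4087, -0.6130, -0.3868, -0.5546).
r_{13} = e_1·a_3 = -3.1334; r_{23} = e_2·a_3 = -5.1230.
u_3 = a_3 + 3.1334·e_1 + 5.1230·e_2 = (-0.1845, -0.7768, -1.7996, 2.2496).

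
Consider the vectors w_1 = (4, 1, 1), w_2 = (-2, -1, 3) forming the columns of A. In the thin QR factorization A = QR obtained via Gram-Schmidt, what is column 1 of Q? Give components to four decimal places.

e_1 = w_1/‖w_1‖ = (4, 1, 1)/4.2426 = (0.9428, 0.2357, 0.2357).

e_1 = (0.9428, 0.2357, 0.2357)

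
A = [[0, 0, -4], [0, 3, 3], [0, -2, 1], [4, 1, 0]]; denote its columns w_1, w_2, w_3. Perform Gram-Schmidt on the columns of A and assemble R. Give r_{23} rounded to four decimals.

w_1 = (0, 0, 0, 4); ‖w_1‖ = 4.0000, so e_1 = (0.0000, 0.0000, 0.0000, 1.0000).
e_1·w_2 = 0.0000·0 + 0.0000·3 + 0.0000·(-2) + 1.0000·1 = 1.0000.
u_2 = w_2 − 1.0000·e_1 = (0.0000, 3.0000, -2.0000, 0.0000).
‖u_2‖ = 3.6056, so e_2 = (0.0000, 0.8321, -0.5547, 0.0000).
r_{23} = e_2·w_3 = 1.9415.

r_{23} = 1.9415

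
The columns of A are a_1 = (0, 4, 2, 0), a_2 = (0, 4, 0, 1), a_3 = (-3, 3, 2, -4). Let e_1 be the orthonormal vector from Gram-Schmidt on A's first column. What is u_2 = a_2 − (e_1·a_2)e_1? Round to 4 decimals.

u_2 = (0.0000, 0.8000, -1.6000, 1.0000)

a_1 = (0, 4, 2, 0); ‖a_1‖ = 4.4721, so e_1 = (0.0000, 0.8944, 0.4472, 0.0000).
e_1·a_2 = 0.0000·0 + 0.8944·4 + 0.4472·0 + 0.0000·1 = 3.5777.
u_2 = a_2 − 3.5777·e_1 = (0.0000, 0.8000, -1.6000, 1.0000).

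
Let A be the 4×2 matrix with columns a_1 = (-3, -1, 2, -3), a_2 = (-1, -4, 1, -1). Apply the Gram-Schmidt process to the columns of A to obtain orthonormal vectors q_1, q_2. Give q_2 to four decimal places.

a_1 = (-3, -1, 2, -3); ‖a_1‖ = 4.7958, so q_1 = (-0.6255, -0.2085, 0.4170, -0.6255).
q_1·a_2 = (-0.6255)·(-1) + (-0.2085)·(-4) + 0.4170·1 + (-0.6255)·(-1) = 2.5022.
u_2 = a_2 − 2.5022·q_1 = (0.5652, -3.4783, -0.0435, 0.5652).
‖u_2‖ = 3.5692, so q_2 = (0.1584, -0.9745, -0.0122, 0.1584).

q_2 = (0.1584, -0.9745, -0.0122, 0.1584)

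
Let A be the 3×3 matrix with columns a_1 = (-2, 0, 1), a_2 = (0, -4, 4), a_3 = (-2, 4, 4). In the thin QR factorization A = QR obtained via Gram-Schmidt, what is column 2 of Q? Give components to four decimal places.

q_2 = (0.2981, -0.7454, 0.5963)

a_1 = (-2, 0, 1); ‖a_1‖ = 2.2361, so q_1 = (-0.8944, 0.0000, 0.4472).
q_1·a_2 = (-0.8944)·0 + 0.0000·(-4) + 0.4472·4 = 1.7889.
u_2 = a_2 − 1.7889·q_1 = (1.6000, -4.0000, 3.2000).
‖u_2‖ = 5.3666, so q_2 = (0.2981, -0.7454, 0.5963).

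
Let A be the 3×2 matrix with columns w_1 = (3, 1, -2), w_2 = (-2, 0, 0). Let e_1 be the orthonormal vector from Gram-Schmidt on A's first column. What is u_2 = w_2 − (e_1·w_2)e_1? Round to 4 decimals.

u_2 = (-0.7143, 0.4286, -0.8571)

w_1 = (3, 1, -2); ‖w_1‖ = 3.7417, so e_1 = (0.8018, 0.2673, -0.5345).
e_1·w_2 = 0.8018·(-2) + 0.2673·0 + (-0.5345)·0 = -1.6036.
u_2 = w_2 + 1.6036·e_1 = (-0.7143, 0.4286, -0.8571).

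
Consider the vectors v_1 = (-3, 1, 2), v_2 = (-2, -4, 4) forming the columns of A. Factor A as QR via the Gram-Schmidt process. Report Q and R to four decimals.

Q = [[-0.8018, 0.0266], [0.2673, -0.8776], [0.5345, 0.4787]], R = [[3.7417, 2.6726], [0.0000, 5.3719]]

q_1 = v_1/‖v_1‖ = (-3, 1, 2)/3.7417 = (-0.8018, 0.2673, 0.5345).
r_{12} = q_1·v_2 = 2.6726.
u_2 = v_2 − 2.6726·q_1 = (0.1429, -4.7143, 2.5714).
‖u_2‖ = 5.3719, so q_2 = (0.0266, -0.8776, 0.4787).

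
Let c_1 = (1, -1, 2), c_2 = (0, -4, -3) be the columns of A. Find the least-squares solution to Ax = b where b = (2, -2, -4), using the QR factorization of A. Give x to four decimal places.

c_1 = (1, -1, 2); ‖c_1‖ = 2.4495, so e_1 = (0.4082, -0.4082, 0.8165).
e_1·c_2 = 0.4082·0 + (-0.4082)·(-4) + 0.8165·(-3) = -0.8165.
u_2 = c_2 + 0.8165·e_1 = (0.3333, -4.3333, -2.3333).
‖u_2‖ = 4.9329, so e_2 = (0.0676, -0.8785, -0.4730).
Qᵀb = (-1.6330, 3.7841).
Back-substitute: x_2 = 3.7841/4.9329 = 0.7671.
x_1 = (-1.6330 + 0.8165·0.7671)/2.4495 = -0.4110.

x = (-0.4110, 0.7671)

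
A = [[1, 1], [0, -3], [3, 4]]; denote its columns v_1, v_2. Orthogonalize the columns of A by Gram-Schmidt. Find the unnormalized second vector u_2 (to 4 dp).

u_2 = (-0.3000, -3.0000, 0.1000)

v_1 = (1, 0, 3); ‖v_1‖ = 3.1623, so q_1 = (0.3162, 0.0000, 0.9487).
q_1·v_2 = 0.3162·1 + 0.0000·(-3) + 0.9487·4 = 4.1110.
u_2 = v_2 − 4.1110·q_1 = (-0.3000, -3.0000, 0.1000).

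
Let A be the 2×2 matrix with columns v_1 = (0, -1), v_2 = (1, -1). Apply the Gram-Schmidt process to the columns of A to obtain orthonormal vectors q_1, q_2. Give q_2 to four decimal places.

v_1 = (0, -1); ‖v_1‖ = 1.0000, so q_1 = (0.0000, -1.0000).
q_1·v_2 = 0.0000·1 + (-1.0000)·(-1) = 1.0000.
u_2 = v_2 − 1.0000·q_1 = (1.0000, 0.0000).
‖u_2‖ = 1.0000, so q_2 = (1.0000, 0.0000).

q_2 = (1.0000, 0.0000)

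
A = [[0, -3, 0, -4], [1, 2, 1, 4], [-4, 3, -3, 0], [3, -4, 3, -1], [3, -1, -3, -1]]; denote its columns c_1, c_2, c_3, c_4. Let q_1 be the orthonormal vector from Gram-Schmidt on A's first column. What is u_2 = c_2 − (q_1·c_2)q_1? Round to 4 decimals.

c_1 = (0, 1, -4, 3, 3); ‖c_1‖ = 5.9161, so q_1 = (0.0000, 0.1690, -0.6761, 0.5071, 0.5071).
q_1·c_2 = 0.0000·(-3) + 0.1690·2 + (-0.6761)·3 + 0.5071·(-4) + 0.5071·(-1) = -4.2258.
u_2 = c_2 + 4.2258·q_1 = (-3.0000, 2.7143, 0.1429, -1.8571, 1.1429).

u_2 = (-3.0000, 2.7143, 0.1429, -1.8571, 1.1429)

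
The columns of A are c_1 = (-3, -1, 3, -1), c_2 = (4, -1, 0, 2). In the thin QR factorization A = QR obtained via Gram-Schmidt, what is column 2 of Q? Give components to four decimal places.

e_2 = (0.5787, -0.4658, 0.5504, 0.3811)

e_1 = c_1/‖c_1‖ = (-3, -1, 3, -1)/4.4721 = (-0.6708, -0.2236, 0.6708, -0.2236).
r_{12} = e_1·c_2 = -2.9069.
u_2 = c_2 + 2.9069·e_1 = (2.0500, -1.6500, 1.9500, 1.3500).
‖u_2‖ = 3.5426, so e_2 = (0.5787, -0.4658, 0.5504, 0.3811).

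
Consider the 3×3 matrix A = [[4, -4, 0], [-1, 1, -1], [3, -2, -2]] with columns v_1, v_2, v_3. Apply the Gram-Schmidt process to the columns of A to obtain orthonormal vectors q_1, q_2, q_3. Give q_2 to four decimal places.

v_1 = (4, -1, 3); ‖v_1‖ = 5.0990, so q_1 = (0.7845, -0.1961, 0.5883).
q_1·v_2 = 0.7845·(-4) + (-0.1961)·1 + 0.5883·(-2) = -4.5107.
u_2 = v_2 + 4.5107·q_1 = (-0.4615, 0.1154, 0.6538).
‖u_2‖ = 0.8086, so q_2 = (-0.5708, 0.1427, 0.8086).

q_2 = (-0.5708, 0.1427, 0.8086)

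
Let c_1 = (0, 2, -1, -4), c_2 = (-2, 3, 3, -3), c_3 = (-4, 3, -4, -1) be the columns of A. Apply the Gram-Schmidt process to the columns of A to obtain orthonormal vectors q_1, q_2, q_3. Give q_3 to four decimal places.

c_1 = (0, 2, -1, -4); ‖c_1‖ = 4.5826, so q_1 = (0.0000, 0.4364, -0.2182, -0.8729).
q_1·c_2 = 0.0000·(-2) + 0.4364·3 + (-0.2182)·3 + (-0.8729)·(-3) = 3.2733.
u_2 = c_2 − 3.2733·q_1 = (-2.0000, 1.5714, 3.7143, -0.1429).
‖u_2‖ = 4.5040, so q_2 = (-0.4441, 0.3489, 0.8247, -0.0317).
q_1·c_3 = 0.0000·(-4) + 0.4364·3 + (-0.2182)·(-4) + (-0.8729)·(-1) = 3.0551; q_2·c_3 = (-0.4441)·(-4) + 0.3489·3 + 0.8247·(-4) + (-0.0317)·(-1) = -0.4441.
u_3 = c_3 − 3.0551·q_1 + 0.4441·q_2 = (-4.1972, 1.8216, -2.9671, 1.6526).
‖u_3‖ = 5.6982, so q_3 = (-0.7366, 0.3197, -0.5207, 0.2900).

q_3 = (-0.7366, 0.3197, -0.5207, 0.2900)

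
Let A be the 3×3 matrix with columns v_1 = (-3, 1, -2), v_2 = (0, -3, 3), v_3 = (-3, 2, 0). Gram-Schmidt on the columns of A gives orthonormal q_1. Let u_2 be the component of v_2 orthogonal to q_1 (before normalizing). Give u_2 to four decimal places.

u_2 = (-1.9286, -2.3571, 1.7143)

v_1 = (-3, 1, -2); ‖v_1‖ = 3.7417, so q_1 = (-0.8018, 0.2673, -0.5345).
q_1·v_2 = (-0.8018)·0 + 0.2673·(-3) + (-0.5345)·3 = -2.4054.
u_2 = v_2 + 2.4054·q_1 = (-1.9286, -2.3571, 1.7143).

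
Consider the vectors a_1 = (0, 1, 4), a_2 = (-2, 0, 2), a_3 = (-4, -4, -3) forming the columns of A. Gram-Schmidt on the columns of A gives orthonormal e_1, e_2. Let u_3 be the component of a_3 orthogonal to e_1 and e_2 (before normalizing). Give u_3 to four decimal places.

u_3 = (0.5000, -2.0000, 0.5000)

a_1 = (0, 1, 4); ‖a_1‖ = 4.1231, so e_1 = (0.0000, 0.2425, 0.9701).
e_1·a_2 = 0.0000·(-2) + 0.2425·0 + 0.9701·2 = 1.9403.
u_2 = a_2 − 1.9403·e_1 = (-2.0000, -0.4706, 0.1176).
‖u_2‖ = 2.0580, so e_2 = (-0.9718, -0.2287, 0.0572).
e_1·a_3 = 0.0000·(-4) + 0.2425·(-4) + 0.9701·(-3) = -3.8806; e_2·a_3 = (-0.9718)·(-4) + (-0.2287)·(-4) + 0.0572·(-3) = 4.6305.
u_3 = a_3 + 3.8806·e_1 − 4.6305·e_2 = (0.5000, -2.0000, 0.5000).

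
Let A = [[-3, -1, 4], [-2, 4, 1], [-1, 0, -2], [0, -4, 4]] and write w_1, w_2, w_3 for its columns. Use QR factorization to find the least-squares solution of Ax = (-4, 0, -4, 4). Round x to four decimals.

x = (2.4901, 0.6454, 1.3029)

w_1 = (-3, -2, -1, 0); ‖w_1‖ = 3.7417, so q_1 = (-0.8018, -0.5345, -0.2673, 0.0000).
q_1·w_2 = (-0.8018)·(-1) + (-0.5345)·4 + (-0.2673)·0 + 0.0000·(-4) = -1.3363.
u_2 = w_2 + 1.3363·q_1 = (-2.0714, 3.2857, -0.3571, -4.0000).
‖u_2‖ = 5.5870, so q_2 = (-0.3708, 0.5881, -0.0639, -0.7160).
q_1·w_3 = (-0.8018)·4 + (-0.5345)·1 + (-0.2673)·(-2) + 0.0000·4 = -3.2071; q_2·w_3 = (-0.3708)·4 + 0.5881·1 + (-0.0639)·(-2) + (-0.7160)·4 = -3.6309.
u_3 = w_3 + 3.2071·q_1 + 3.6309·q_2 = (0.0824, 1.4211, -3.0892, 1.4005).
‖u_3‖ = 3.6784, so q_3 = (0.0224, 0.3863, -0.8398, 0.3807).
Qᵀb = (4.2762, -1.1251, 4.7926).
Back-substitute: x_3 = 4.7926/3.6784 = 1.3029.
x_2 = (-1.1251 + 3.6309·1.3029)/5.5870 = 0.6454.
x_1 = (4.2762 + 1.3363·0.6454 + 3.2071·1.3029)/3.7417 = 2.4901.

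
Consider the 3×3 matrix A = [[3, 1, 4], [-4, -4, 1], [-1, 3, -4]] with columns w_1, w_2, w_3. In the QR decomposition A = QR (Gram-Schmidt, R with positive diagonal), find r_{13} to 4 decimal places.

e_1 = w_1/‖w_1‖ = (3, -4, -1)/5.0990 = (0.5883, -0.7845, -0.1961).
r_{13} = e_1·w_3 = 2.3534.

r_{13} = 2.3534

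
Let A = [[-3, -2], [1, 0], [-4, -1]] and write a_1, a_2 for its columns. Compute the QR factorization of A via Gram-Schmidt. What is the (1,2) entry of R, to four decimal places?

r_{12} = 1.9612

q_1 = a_1/‖a_1‖ = (-3, 1, -4)/5.0990 = (-0.5883, 0.1961, -0.7845).
r_{12} = q_1·a_2 = 1.9612.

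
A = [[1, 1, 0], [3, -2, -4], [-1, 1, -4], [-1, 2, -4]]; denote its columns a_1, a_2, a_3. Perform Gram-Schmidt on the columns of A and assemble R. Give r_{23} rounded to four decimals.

r_{23} = -3.0861

a_1 = (1, 3, -1, -1); ‖a_1‖ = 3.4641, so q_1 = (0.2887, 0.8660, -0.2887, -0.2887).
q_1·a_2 = 0.2887·1 + 0.8660·(-2) + (-0.2887)·1 + (-0.2887)·2 = -2.3094.
u_2 = a_2 + 2.3094·q_1 = (1.6667, 0.0000, 0.3333, 1.3333).
‖u_2‖ = 2.1602, so q_2 = (0.7715, 0.0000, 0.1543, 0.6172).
r_{23} = q_2·a_3 = -3.0861.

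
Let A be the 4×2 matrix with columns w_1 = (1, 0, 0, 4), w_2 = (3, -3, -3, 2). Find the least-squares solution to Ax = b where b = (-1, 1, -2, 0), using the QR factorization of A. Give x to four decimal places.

x = (-0.0764, 0.0271)

w_1 = (1, 0, 0, 4); ‖w_1‖ = 4.1231, so q_1 = (0.2425, 0.0000, 0.0000, 0.9701).
q_1·w_2 = 0.2425·3 + 0.0000·(-3) + 0.0000·(-3) + 0.9701·2 = 2.6679.
u_2 = w_2 − 2.6679·q_1 = (2.3529, -3.0000, -3.0000, -0.5882).
‖u_2‖ = 4.8870, so q_2 = (0.4815, -0.6139, -0.6139, -0.1204).
Qᵀb = (-0.2425, 0.1324).
Back-substitute: x_2 = 0.1324/4.8870 = 0.0271.
x_1 = (-0.2425 − 2.6679·0.0271)/4.1231 = -0.0764.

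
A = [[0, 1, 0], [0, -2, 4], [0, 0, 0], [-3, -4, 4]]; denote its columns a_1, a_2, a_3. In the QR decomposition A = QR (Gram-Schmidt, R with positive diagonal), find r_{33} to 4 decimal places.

a_1 = (0, 0, 0, -3); ‖a_1‖ = 3.0000, so q_1 = (0.0000, 0.0000, 0.0000, -1.0000).
q_1·a_2 = 0.0000·1 + 0.0000·(-2) + 0.0000·0 + (-1.0000)·(-4) = 4.0000.
u_2 = a_2 − 4.0000·q_1 = (1.0000, -2.0000, 0.0000, 0.0000).
‖u_2‖ = 2.2361, so q_2 = (0.4472, -0.8944, 0.0000, 0.0000).
q_1·a_3 = 0.0000·0 + 0.0000·4 + 0.0000·0 + (-1.0000)·4 = -4.0000; q_2·a_3 = 0.4472·0 + (-0.8944)·4 + 0.0000·0 + 0.0000·4 = -3.5777.
u_3 = a_3 + 4.0000·q_1 + 3.5777·q_2 = (1.6000, 0.8000, 0.0000, 0.0000).
r_{33} = ‖u_3‖ = 1.7889.

r_{33} = 1.7889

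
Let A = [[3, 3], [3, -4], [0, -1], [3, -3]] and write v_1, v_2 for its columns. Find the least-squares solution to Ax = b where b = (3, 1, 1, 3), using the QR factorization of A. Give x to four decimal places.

v_1 = (3, 3, 0, 3); ‖v_1‖ = 5.1962, so q_1 = (0.5774, 0.5774, 0.0000, 0.5774).
q_1·v_2 = 0.5774·3 + 0.5774·(-4) + 0.0000·(-1) + 0.5774·(-3) = -2.3094.
u_2 = v_2 + 2.3094·q_1 = (4.3333, -2.6667, -1.0000, -1.6667).
‖u_2‖ = 5.4467, so q_2 = (0.7956, -0.4896, -0.1836, -0.3060).
Qᵀb = (4.0415, 0.7956).
Back-substitute: x_2 = 0.7956/5.4467 = 0.1461.
x_1 = (4.0415 + 2.3094·0.1461)/5.1962 = 0.8427.

x = (0.8427, 0.1461)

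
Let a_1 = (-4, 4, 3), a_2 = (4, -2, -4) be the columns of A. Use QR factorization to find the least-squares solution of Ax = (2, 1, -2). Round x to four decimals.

x = (0.8000, 1.1889)

a_1 = (-4, 4, 3); ‖a_1‖ = 6.4031, so q_1 = (-0.6247, 0.6247, 0.4685).
q_1·a_2 = (-0.6247)·4 + 0.6247·(-2) + 0.4685·(-4) = -5.6223.
u_2 = a_2 + 5.6223·q_1 = (0.4878, 1.5122, -1.3659).
‖u_2‖ = 2.0953, so q_2 = (0.2328, 0.7217, -0.6519).
Qᵀb = (-1.5617, 2.4911).
Back-substitute: x_2 = 2.4911/2.0953 = 1.1889.
x_1 = (-1.5617 + 5.6223·1.1889)/6.4031 = 0.8000.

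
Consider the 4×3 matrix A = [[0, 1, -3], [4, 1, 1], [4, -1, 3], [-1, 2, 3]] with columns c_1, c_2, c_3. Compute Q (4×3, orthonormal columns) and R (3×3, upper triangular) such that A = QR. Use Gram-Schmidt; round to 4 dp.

c_1 = (0, 4, 4, -1); ‖c_1‖ = 5.7446, so e_1 = (0.0000, 0.6963, 0.6963, -0.1741).
e_1·c_2 = 0.0000·1 + 0.6963·1 + 0.6963·(-1) + (-0.1741)·2 = -0.3482.
u_2 = c_2 + 0.3482·e_1 = (1.0000, 1.2424, -0.7576, 1.9394).
‖u_2‖ = 2.6227, so e_2 = (0.3813, 0.4737, -0.2888, 0.7395).
e_1·c_3 = 0.0000·(-3) + 0.6963·1 + 0.6963·3 + (-0.1741)·3 = 2.2630; e_2·c_3 = 0.3813·(-3) + 0.4737·1 + (-0.2888)·3 + 0.7395·3 = 0.6817.
u_3 = c_3 − 2.2630·e_1 − 0.6817·e_2 = (-3.2599, -0.8987, 1.6211, 2.8899).
‖u_3‖ = 4.7344, so e_3 = (-0.6886, -0.1898, 0.3424, 0.6104).

Q = [[0.0000, 0.3813, -0.6886], [0.6963, 0.4737, -0.1898], [0.6963, -0.2888, 0.3424], [-0.1741, 0.7395, 0.6104]], R = [[5.7446, -0.3482, 2.2630], [0.0000, 2.6227, 0.6817], [0.0000, 0.0000, 4.7344]]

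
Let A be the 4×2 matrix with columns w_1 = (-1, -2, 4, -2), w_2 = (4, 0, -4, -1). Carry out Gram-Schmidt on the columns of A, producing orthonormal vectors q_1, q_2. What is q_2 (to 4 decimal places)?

q_2 = (0.7327, -0.3217, -0.2502, -0.5451)

w_1 = (-1, -2, 4, -2); ‖w_1‖ = 5.0000, so q_1 = (-0.2000, -0.4000, 0.8000, -0.4000).
q_1·w_2 = (-0.2000)·4 + (-0.4000)·0 + 0.8000·(-4) + (-0.4000)·(-1) = -3.6000.
u_2 = w_2 + 3.6000·q_1 = (3.2800, -1.4400, -1.1200, -2.4400).
‖u_2‖ = 4.4766, so q_2 = (0.7327, -0.3217, -0.2502, -0.5451).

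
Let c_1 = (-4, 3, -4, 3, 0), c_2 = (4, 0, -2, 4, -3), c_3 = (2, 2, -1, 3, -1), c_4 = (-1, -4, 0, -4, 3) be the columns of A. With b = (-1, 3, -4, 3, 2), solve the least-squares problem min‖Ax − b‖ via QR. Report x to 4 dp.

x = (0.6623, -0.5303, 2.3267, 0.9294)

c_1 = (-4, 3, -4, 3, 0); ‖c_1‖ = 7.0711, so q_1 = (-0.5657, 0.4243, -0.5657, 0.4243, 0.0000).
q_1·c_2 = (-0.5657)·4 + 0.4243·0 + (-0.5657)·(-2) + 0.4243·4 + 0.0000·(-3) = 0.5657.
u_2 = c_2 − 0.5657·q_1 = (4.3200, -0.2400, -1.6800, 3.7600, -3.0000).
‖u_2‖ = 6.6843, so q_2 = (0.6463, -0.0359, -0.2513, 0.5625, -0.4488).
q_1·c_3 = (-0.5657)·2 + 0.4243·2 + (-0.5657)·(-1) + 0.4243·3 + 0.0000·(-1) = 1.5556; q_2·c_3 = 0.6463·2 + (-0.0359)·2 + (-0.2513)·(-1) + 0.5625·3 + (-0.4488)·(-1) = 3.6085.
u_3 = c_3 − 1.5556·q_1 − 3.6085·q_2 = (0.5479, 1.4696, 0.7869, 0.3102, 0.6195).
‖u_3‖ = 1.8866, so q_3 = (0.2904, 0.7790, 0.4171, 0.1644, 0.3284).
q_1·c_4 = (-0.5657)·(-1) + 0.4243·(-4) + (-0.5657)·0 + 0.4243·(-4) + 0.0000·3 = -2.8284; q_2·c_4 = 0.6463·(-1) + (-0.0359)·(-4) + (-0.2513)·0 + 0.5625·(-4) + (-0.4488)·3 = -4.0992; q_3·c_4 = 0.2904·(-1) + 0.7790·(-4) + 0.4171·0 + 0.1644·(-4) + 0.3284·3 = -3.0788.
u_4 = c_4 + 2.8284·q_1 + 4.0992·q_2 + 3.0788·q_3 = (0.9434, -0.5489, -1.3460, 0.0121, 2.1713).
‖u_4‖ = 2.7781, so q_4 = (0.3396, -0.1976, -0.4845, 0.0043, 0.7816).
Qᵀb = (5.3740, 1.0412, 1.5280, 2.5819).
Back-substitute: x_4 = 2.5819/2.7781 = 0.9294.
x_3 = (1.5280 + 3.0788·0.9294)/1.8866 = 2.3267.
x_2 = (1.0412 − 3.6085·2.3267 + 4.0992·0.9294)/6.6843 = -0.5303.
x_1 = (5.3740 − 0.5657·(-0.5303) − 1.5556·2.3267 + 2.8284·0.9294)/7.0711 = 0.6623.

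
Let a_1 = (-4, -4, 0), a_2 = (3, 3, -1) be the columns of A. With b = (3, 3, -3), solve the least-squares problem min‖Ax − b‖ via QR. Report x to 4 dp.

a_1 = (-4, -4, 0); ‖a_1‖ = 5.6569, so q_1 = (-0.7071, -0.7071, 0.0000).
q_1·a_2 = (-0.7071)·3 + (-0.7071)·3 + 0.0000·(-1) = -4.2426.
u_2 = a_2 + 4.2426·q_1 = (0.0000, 0.0000, -1.0000).
‖u_2‖ = 1.0000, so q_2 = (0.0000, 0.0000, -1.0000).
Qᵀb = (-4.2426, 3.0000).
Back-substitute: x_2 = 3.0000/1.0000 = 3.0000.
x_1 = (-4.2426 + 4.2426·3.0000)/5.6569 = 1.5000.

x = (1.5000, 3.0000)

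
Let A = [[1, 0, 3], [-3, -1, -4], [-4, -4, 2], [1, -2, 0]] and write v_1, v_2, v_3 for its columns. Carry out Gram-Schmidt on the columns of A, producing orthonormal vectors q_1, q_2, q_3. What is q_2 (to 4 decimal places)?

q_2 = (-0.1962, 0.2770, -0.4617, -0.8195)

v_1 = (1, -3, -4, 1); ‖v_1‖ = 5.1962, so q_1 = (0.1925, -0.5774, -0.7698, 0.1925).
q_1·v_2 = 0.1925·0 + (-0.5774)·(-1) + (-0.7698)·(-4) + 0.1925·(-2) = 3.2717.
u_2 = v_2 − 3.2717·q_1 = (-0.6296, 0.8889, -1.4815, -2.6296).
‖u_2‖ = 3.2088, so q_2 = (-0.1962, 0.2770, -0.4617, -0.8195).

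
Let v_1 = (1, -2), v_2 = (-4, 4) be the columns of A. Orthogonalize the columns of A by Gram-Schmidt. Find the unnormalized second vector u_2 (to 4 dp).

v_1 = (1, -2); ‖v_1‖ = 2.2361, so e_1 = (0.4472, -0.8944).
e_1·v_2 = 0.4472·(-4) + (-0.8944)·4 = -5.3666.
u_2 = v_2 + 5.3666·e_1 = (-1.6000, -0.8000).

u_2 = (-1.6000, -0.8000)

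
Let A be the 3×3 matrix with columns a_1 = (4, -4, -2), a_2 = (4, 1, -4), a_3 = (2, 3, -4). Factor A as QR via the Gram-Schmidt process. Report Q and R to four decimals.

Q = [[0.6667, 0.3800, -0.6412], [-0.6667, 0.6887, -0.2850], [-0.3333, -0.6175, -0.7125]], R = [[6.0000, 3.3333, 0.6667], [0.0000, 4.6786, 5.2960], [0.0000, 0.0000, 0.7125]]

a_1 = (4, -4, -2); ‖a_1‖ = 6.0000, so q_1 = (0.6667, -0.6667, -0.3333).
q_1·a_2 = 0.6667·4 + (-0.6667)·1 + (-0.3333)·(-4) = 3.3333.
u_2 = a_2 − 3.3333·q_1 = (1.7778, 3.2222, -2.8889).
‖u_2‖ = 4.6786, so q_2 = (0.3800, 0.6887, -0.6175).
q_1·a_3 = 0.6667·2 + (-0.6667)·3 + (-0.3333)·(-4) = 0.6667; q_2·a_3 = 0.3800·2 + 0.6887·3 + (-0.6175)·(-4) = 5.2960.
u_3 = a_3 − 0.6667·q_1 − 5.2960·q_2 = (-0.4569, -0.2030, -0.5076).
‖u_3‖ = 0.7125, so q_3 = (-0.6412, -0.2850, -0.7125).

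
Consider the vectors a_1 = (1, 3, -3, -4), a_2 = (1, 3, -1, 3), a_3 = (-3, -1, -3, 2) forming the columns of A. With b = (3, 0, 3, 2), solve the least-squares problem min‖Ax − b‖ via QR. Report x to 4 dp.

e_1 = a_1/‖a_1‖ = (1, 3, -3, -4)/5.9161 = (0.1690, 0.5071, -0.5071, -0.6761).
r_{12} = e_1·a_2 = 0.1690.
u_2 = a_2 − 0.1690·e_1 = (0.9714, 2.9143, -0.9143, 3.1143).
‖u_2‖ = 4.4689, so e_2 = (0.2174, 0.6521, -0.2046, 0.6969).
r_{13} = e_1·a_3 = -0.8452; r_{23} = e_2·a_3 = 0.7033.
u_3 = a_3 + 0.8452·e_1 − 0.7033·e_2 = (-3.0100, -1.0300, -3.2847, 0.9385).
‖u_3‖ = 4.6681, so e_3 = (-0.6448, -0.2207, -0.7036, 0.2010).
Qᵀb = (-2.3664, 1.4321, -3.6433).
Back-substitute: x_3 = -3.6433/4.6681 = -0.7805.
x_2 = (1.4321 − 0.7033·(-0.7805))/4.4689 = 0.4433.
x_1 = (-2.3664 − 0.1690·0.4433 + 0.8452·(-0.7805))/5.9161 = -0.5242.

x = (-0.5242, 0.4433, -0.7805)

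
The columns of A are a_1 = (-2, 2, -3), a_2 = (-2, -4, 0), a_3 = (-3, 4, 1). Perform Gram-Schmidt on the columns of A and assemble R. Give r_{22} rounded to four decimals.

r_{22} = 4.3656

q_1 = a_1/‖a_1‖ = (-2, 2, -3)/4.1231 = (-0.4851, 0.4851, -0.7276).
r_{12} = q_1·a_2 = -0.9701.
u_2 = a_2 + 0.9701·q_1 = (-2.4706, -3.5294, -0.7059).
r_{22} = ‖u_2‖ = 4.3656.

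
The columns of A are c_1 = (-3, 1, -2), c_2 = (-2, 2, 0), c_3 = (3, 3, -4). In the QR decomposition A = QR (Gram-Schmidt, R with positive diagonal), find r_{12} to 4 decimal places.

c_1 = (-3, 1, -2); ‖c_1‖ = 3.7417, so q_1 = (-0.8018, 0.2673, -0.5345).
r_{12} = q_1·c_2 = 2.1381.

r_{12} = 2.1381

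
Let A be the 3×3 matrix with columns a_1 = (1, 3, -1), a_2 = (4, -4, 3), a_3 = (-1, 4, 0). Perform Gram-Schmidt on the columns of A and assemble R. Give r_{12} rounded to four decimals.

r_{12} = -3.3166

a_1 = (1, 3, -1); ‖a_1‖ = 3.3166, so q_1 = (0.3015, 0.9045, -0.3015).
r_{12} = q_1·a_2 = -3.3166.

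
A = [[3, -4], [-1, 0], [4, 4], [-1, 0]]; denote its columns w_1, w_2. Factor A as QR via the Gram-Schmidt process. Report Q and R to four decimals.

Q = [[0.5774, -0.7931], [-0.1925, 0.0264], [0.7698, 0.6080], [-0.1925, 0.0264]], R = [[5.1962, 0.7698], [0.0000, 5.6042]]

w_1 = (3, -1, 4, -1); ‖w_1‖ = 5.1962, so e_1 = (0.5774, -0.1925, 0.7698, -0.1925).
e_1·w_2 = 0.5774·(-4) + (-0.1925)·0 + 0.7698·4 + (-0.1925)·0 = 0.7698.
u_2 = w_2 − 0.7698·e_1 = (-4.4444, 0.1481, 3.4074, 0.1481).
‖u_2‖ = 5.6042, so e_2 = (-0.7931, 0.0264, 0.6080, 0.0264).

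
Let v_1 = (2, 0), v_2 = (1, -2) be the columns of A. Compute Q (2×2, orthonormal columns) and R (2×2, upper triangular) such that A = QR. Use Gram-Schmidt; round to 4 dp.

e_1 = v_1/‖v_1‖ = (2, 0)/2.0000 = (1.0000, 0.0000).
r_{12} = e_1·v_2 = 1.0000.
u_2 = v_2 − 1.0000·e_1 = (0.0000, -2.0000).
‖u_2‖ = 2.0000, so e_2 = (0.0000, -1.0000).

Q = [[1.0000, 0.0000], [0.0000, -1.0000]], R = [[2.0000, 1.0000], [0.0000, 2.0000]]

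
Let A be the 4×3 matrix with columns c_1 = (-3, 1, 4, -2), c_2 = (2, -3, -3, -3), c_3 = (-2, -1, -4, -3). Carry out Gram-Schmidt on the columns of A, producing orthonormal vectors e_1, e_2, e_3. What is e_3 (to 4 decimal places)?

e_3 = (-0.7151, 0.2560, -0.6445, -0.0883)

c_1 = (-3, 1, 4, -2); ‖c_1‖ = 5.4772, so e_1 = (-0.5477, 0.1826, 0.7303, -0.3651).
e_1·c_2 = (-0.5477)·2 + 0.1826·(-3) + 0.7303·(-3) + (-0.3651)·(-3) = -2.7386.
u_2 = c_2 + 2.7386·e_1 = (0.5000, -2.5000, -1.0000, -4.0000).
‖u_2‖ = 4.8477, so e_2 = (0.1031, -0.5157, -0.2063, -0.8251).
e_1·c_3 = (-0.5477)·(-2) + 0.1826·(-1) + 0.7303·(-4) + (-0.3651)·(-3) = -0.9129; e_2·c_3 = 0.1031·(-2) + (-0.5157)·(-1) + (-0.2063)·(-4) + (-0.8251)·(-3) = 3.6100.
u_3 = c_3 + 0.9129·e_1 − 3.6100·e_2 = (-2.8723, 1.0284, -2.5887, -0.3546).
‖u_3‖ = 4.0168, so e_3 = (-0.7151, 0.2560, -0.6445, -0.0883).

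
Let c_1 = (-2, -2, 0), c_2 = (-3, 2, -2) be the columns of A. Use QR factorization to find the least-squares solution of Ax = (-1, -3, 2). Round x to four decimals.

q_1 = c_1/‖c_1‖ = (-2, -2, 0)/2.8284 = (-0.7071, -0.7071, 0.0000).
r_{12} = q_1·c_2 = 0.7071.
u_2 = c_2 − 0.7071·q_1 = (-2.5000, 2.5000, -2.0000).
‖u_2‖ = 4.0620, so q_2 = (-0.6155, 0.6155, -0.4924).
Qᵀb = (2.8284, -2.2156).
Back-substitute: x_2 = -2.2156/4.0620 = -0.5455.
x_1 = (2.8284 − 0.7071·(-0.5455))/2.8284 = 1.1364.

x = (1.1364, -0.5455)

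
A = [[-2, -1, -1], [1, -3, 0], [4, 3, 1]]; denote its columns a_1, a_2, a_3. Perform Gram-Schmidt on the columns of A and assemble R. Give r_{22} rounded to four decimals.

a_1 = (-2, 1, 4); ‖a_1‖ = 4.5826, so e_1 = (-0.4364, 0.2182, 0.8729).
e_1·a_2 = (-0.4364)·(-1) + 0.2182·(-3) + 0.8729·3 = 2.4004.
u_2 = a_2 − 2.4004·e_1 = (0.0476, -3.5238, 0.9048).
r_{22} = ‖u_2‖ = 3.6384.

r_{22} = 3.6384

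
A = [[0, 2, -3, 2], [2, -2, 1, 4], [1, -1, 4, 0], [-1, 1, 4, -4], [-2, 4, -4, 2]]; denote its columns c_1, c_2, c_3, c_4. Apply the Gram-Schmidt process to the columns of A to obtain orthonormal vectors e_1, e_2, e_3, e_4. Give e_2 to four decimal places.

e_1 = c_1/‖c_1‖ = (0, 2, 1, -1, -2)/3.1623 = (0.0000, 0.6325, 0.3162, -0.3162, -0.6325).
r_{12} = e_1·c_2 = -4.4272.
u_2 = c_2 + 4.4272·e_1 = (2.0000, 0.8000, 0.4000, -0.4000, 1.2000).
‖u_2‖ = 2.5298, so e_2 = (0.7906, 0.3162, 0.1581, -0.1581, 0.4743).

e_2 = (0.7906, 0.3162, 0.1581, -0.1581, 0.4743)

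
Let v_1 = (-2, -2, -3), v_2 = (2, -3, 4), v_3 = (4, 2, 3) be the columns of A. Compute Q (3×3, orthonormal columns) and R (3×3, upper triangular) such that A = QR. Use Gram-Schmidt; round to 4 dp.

v_1 = (-2, -2, -3); ‖v_1‖ = 4.1231, so q_1 = (-0.4851, -0.4851, -0.7276).
q_1·v_2 = (-0.4851)·2 + (-0.4851)·(-3) + (-0.7276)·4 = -2.4254.
u_2 = v_2 + 2.4254·q_1 = (0.8235, -4.1765, 2.2353).
‖u_2‖ = 4.8081, so q_2 = (0.1713, -0.8686, 0.4649).
q_1·v_3 = (-0.4851)·4 + (-0.4851)·2 + (-0.7276)·3 = -5.0932; q_2·v_3 = 0.1713·4 + (-0.8686)·2 + 0.4649·3 = 0.3426.
u_3 = v_3 + 5.0932·q_1 − 0.3426·q_2 = (1.4707, -0.1730, -0.8651).
‖u_3‖ = 1.7151, so q_3 = (0.8575, -0.1009, -0.5044).

Q = [[-0.4851, 0.1713, 0.8575], [-0.4851, -0.8686, -0.1009], [-0.7276, 0.4649, -0.5044]], R = [[4.1231, -2.4254, -5.0932], [0.0000, 4.8081, 0.3426], [0.0000, 0.0000, 1.7151]]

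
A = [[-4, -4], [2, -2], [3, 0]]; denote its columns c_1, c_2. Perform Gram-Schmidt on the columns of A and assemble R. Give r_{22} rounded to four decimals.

r_{22} = 3.8774

e_1 = c_1/‖c_1‖ = (-4, 2, 3)/5.3852 = (-0.7428, 0.3714, 0.5571).
r_{12} = e_1·c_2 = 2.2283.
u_2 = c_2 − 2.2283·e_1 = (-2.3448, -2.8276, -1.2414).
r_{22} = ‖u_2‖ = 3.8774.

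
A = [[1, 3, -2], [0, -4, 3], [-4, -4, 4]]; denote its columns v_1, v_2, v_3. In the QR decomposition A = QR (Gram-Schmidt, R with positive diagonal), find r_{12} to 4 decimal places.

v_1 = (1, 0, -4); ‖v_1‖ = 4.1231, so q_1 = (0.2425, 0.0000, -0.9701).
r_{12} = q_1·v_2 = 4.6082.

r_{12} = 4.6082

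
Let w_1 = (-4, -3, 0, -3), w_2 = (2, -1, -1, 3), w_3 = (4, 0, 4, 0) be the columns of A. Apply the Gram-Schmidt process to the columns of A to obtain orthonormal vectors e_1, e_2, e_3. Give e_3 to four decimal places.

e_1 = w_1/‖w_1‖ = (-4, -3, 0, -3)/5.8310 = (-0.6860, -0.5145, 0.0000, -0.5145).
r_{12} = e_1·w_2 = -2.4010.
u_2 = w_2 + 2.4010·e_1 = (0.3529, -2.2353, -1.0000, 1.7647).
‖u_2‖ = 3.0390, so e_2 = (0.1161, -0.7355, -0.3291, 0.5807).
r_{13} = e_1·w_3 = -2.7440; r_{23} = e_2·w_3 = -0.8517.
u_3 = w_3 + 2.7440·e_1 + 0.8517·e_2 = (2.2166, -2.0382, 3.7197, -0.9172).
‖u_3‖ = 4.8729, so e_3 = (0.4549, -0.4183, 0.7634, -0.1882).

e_3 = (0.4549, -0.4183, 0.7634, -0.1882)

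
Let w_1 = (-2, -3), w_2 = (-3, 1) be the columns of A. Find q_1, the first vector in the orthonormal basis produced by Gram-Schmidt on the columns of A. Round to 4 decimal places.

w_1 = (-2, -3); ‖w_1‖ = 3.6056, so q_1 = (-0.5547, -0.8321).

q_1 = (-0.5547, -0.8321)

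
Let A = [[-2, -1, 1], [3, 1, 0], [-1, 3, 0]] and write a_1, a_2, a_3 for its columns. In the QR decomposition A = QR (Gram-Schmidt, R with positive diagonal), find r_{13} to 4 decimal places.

r_{13} = -0.5345

a_1 = (-2, 3, -1); ‖a_1‖ = 3.7417, so q_1 = (-0.5345, 0.8018, -0.2673).
r_{13} = q_1·a_3 = -0.5345.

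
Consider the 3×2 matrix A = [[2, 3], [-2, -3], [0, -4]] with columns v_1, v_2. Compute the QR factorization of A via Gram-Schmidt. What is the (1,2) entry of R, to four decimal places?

r_{12} = 4.2426

v_1 = (2, -2, 0); ‖v_1‖ = 2.8284, so q_1 = (0.7071, -0.7071, 0.0000).
r_{12} = q_1·v_2 = 4.2426.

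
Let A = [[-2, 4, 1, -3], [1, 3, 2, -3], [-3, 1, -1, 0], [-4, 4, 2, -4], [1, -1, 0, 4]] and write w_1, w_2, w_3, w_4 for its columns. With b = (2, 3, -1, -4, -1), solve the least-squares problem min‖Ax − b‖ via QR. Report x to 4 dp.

x = (1.8235, 1.8824, -2.5882, -0.2353)

w_1 = (-2, 1, -3, -4, 1); ‖w_1‖ = 5.5678, so e_1 = (-0.3592, 0.1796, -0.5388, -0.7184, 0.1796).
e_1·w_2 = (-0.3592)·4 + 0.1796·3 + (-0.5388)·1 + (-0.7184)·4 + 0.1796·(-1) = -4.4901.
u_2 = w_2 + 4.4901·e_1 = (2.3871, 3.8065, -1.4194, 0.7742, -0.1935).
‖u_2‖ = 4.7790, so e_2 = (0.4995, 0.7965, -0.2970, 0.1620, -0.0405).
e_1·w_3 = (-0.3592)·1 + 0.1796·2 + (-0.5388)·(-1) + (-0.7184)·2 + 0.1796·0 = -0.8980; e_2·w_3 = 0.4995·1 + 0.7965·2 + (-0.2970)·(-1) + 0.1620·2 + (-0.0405)·0 = 2.7135.
u_3 = w_3 + 0.8980·e_1 − 2.7135·e_2 = (-0.6780, 0.0000, -0.6780, 0.9153, 0.2712).
‖u_3‖ = 1.3530, so e_3 = (-0.5011, 0.0000, -0.5011, 0.6765, 0.2004).
e_1·w_4 = (-0.3592)·(-3) + 0.1796·(-3) + (-0.5388)·0 + (-0.7184)·(-4) + 0.1796·4 = 4.1309; e_2·w_4 = 0.4995·(-3) + 0.7965·(-3) + (-0.2970)·0 + 0.1620·(-4) + (-0.0405)·4 = -4.6980; e_3·w_4 = (-0.5011)·(-3) + (0.0000)·(-3) + (-0.5011)·0 + 0.6765·(-4) + 0.2004·4 = -0.4009.
u_4 = w_4 − 4.1309·e_1 + 4.6980·e_2 + 0.4009·e_3 = (0.6296, 0.0000, 0.6296, 0.0000, 3.1481).
‖u_4‖ = 3.2717, so e_4 = (0.1925, 0.0000, 0.1925, 0.0000, 0.9623).
Qᵀb = (3.0533, 3.0780, -3.4075, -0.7698).
Back-substitute: x_4 = -0.7698/3.2717 = -0.2353.
x_3 = (-3.4075 + 0.4009·(-0.2353))/1.3530 = -2.5882.
x_2 = (3.0780 − 2.7135·(-2.5882) + 4.6980·(-0.2353))/4.7790 = 1.8824.
x_1 = (3.0533 + 4.4901·1.8824 + 0.8980·(-2.5882) − 4.1309·(-0.2353))/5.5678 = 1.8235.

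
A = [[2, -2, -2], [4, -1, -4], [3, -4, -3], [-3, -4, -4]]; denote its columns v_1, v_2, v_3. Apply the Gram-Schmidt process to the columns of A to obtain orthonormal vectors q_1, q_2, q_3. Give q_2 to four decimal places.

q_1 = v_1/‖v_1‖ = (2, 4, 3, -3)/6.1644 = (0.3244, 0.6489, 0.4867, -0.4867).
r_{12} = q_1·v_2 = -1.2978.
u_2 = v_2 + 1.2978·q_1 = (-1.5789, -0.1579, -3.3684, -4.6316).
‖u_2‖ = 5.9427, so q_2 = (-0.2657, -0.0266, -0.5668, -0.7794).

q_2 = (-0.2657, -0.0266, -0.5668, -0.7794)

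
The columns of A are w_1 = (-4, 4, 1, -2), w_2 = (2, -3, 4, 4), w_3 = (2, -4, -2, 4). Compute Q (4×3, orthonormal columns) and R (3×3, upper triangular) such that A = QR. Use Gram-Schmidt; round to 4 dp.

Q = [[-0.6576, -0.1096, -0.5571], [0.6576, -0.0747, -0.1013], [0.1644, 0.8569, -0.4727], [-0.3288, 0.4982, 0.6753]], R = [[6.0828, -3.9456, -5.5896], [0.0000, 5.4252, 0.3587], [0.0000, 0.0000, 2.9374]]

e_1 = w_1/‖w_1‖ = (-4, 4, 1, -2)/6.0828 = (-0.6576, 0.6576, 0.1644, -0.3288).
r_{12} = e_1·w_2 = -3.9456.
u_2 = w_2 + 3.9456·e_1 = (-0.5946, -0.4054, 4.6486, 2.7027).
‖u_2‖ = 5.4252, so e_2 = (-0.1096, -0.0747, 0.8569, 0.4982).
r_{13} = e_1·w_3 = -5.5896; r_{23} = e_2·w_3 = 0.3587.
u_3 = w_3 + 5.5896·e_1 − 0.3587·e_2 = (-1.6364, -0.2975, -1.3884, 1.9835).
‖u_3‖ = 2.9374, so e_3 = (-0.5571, -0.1013, -0.4727, 0.6753).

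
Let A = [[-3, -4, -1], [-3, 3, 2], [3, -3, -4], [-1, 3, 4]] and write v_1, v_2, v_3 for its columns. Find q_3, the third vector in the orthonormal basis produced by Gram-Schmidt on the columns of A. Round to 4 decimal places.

v_1 = (-3, -3, 3, -1); ‖v_1‖ = 5.2915, so q_1 = (-0.5669, -0.5669, 0.5669, -0.1890).
q_1·v_2 = (-0.5669)·(-4) + (-0.5669)·3 + 0.5669·(-3) + (-0.1890)·3 = -1.7008.
u_2 = v_2 + 1.7008·q_1 = (-4.9643, 2.0357, -2.0357, 2.6786).
‖u_2‖ = 6.3330, so q_2 = (-0.7839, 0.3214, -0.3214, 0.4230).
q_1·v_3 = (-0.5669)·(-1) + (-0.5669)·2 + 0.5669·(-4) + (-0.1890)·4 = -3.5907; q_2·v_3 = (-0.7839)·(-1) + 0.3214·2 + (-0.3214)·(-4) + 0.4230·4 = 4.4044.
u_3 = v_3 + 3.5907·q_1 − 4.4044·q_2 = (0.4167, -1.4515, -0.5485, 1.4586).
‖u_3‖ = 2.1700, so q_3 = (0.1920, -0.6689, -0.2528, 0.6722).

q_3 = (0.1920, -0.6689, -0.2528, 0.6722)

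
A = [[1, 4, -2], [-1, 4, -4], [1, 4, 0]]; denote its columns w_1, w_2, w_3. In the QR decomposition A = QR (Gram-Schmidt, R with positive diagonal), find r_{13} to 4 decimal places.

r_{13} = 1.1547

e_1 = w_1/‖w_1‖ = (1, -1, 1)/1.7321 = (0.5774, -0.5774, 0.5774).
r_{13} = e_1·w_3 = 1.1547.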